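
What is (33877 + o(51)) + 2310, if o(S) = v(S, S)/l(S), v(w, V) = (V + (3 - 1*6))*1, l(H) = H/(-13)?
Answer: 614971/17 ≈ 36175.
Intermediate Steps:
l(H) = -H/13 (l(H) = H*(-1/13) = -H/13)
v(w, V) = -3 + V (v(w, V) = (V + (3 - 6))*1 = (V - 3)*1 = (-3 + V)*1 = -3 + V)
o(S) = -13*(-3 + S)/S (o(S) = (-3 + S)/((-S/13)) = (-3 + S)*(-13/S) = -13*(-3 + S)/S)
(33877 + o(51)) + 2310 = (33877 + (-13 + 39/51)) + 2310 = (33877 + (-13 + 39*(1/51))) + 2310 = (33877 + (-13 + 13/17)) + 2310 = (33877 - 208/17) + 2310 = 575701/17 + 2310 = 614971/17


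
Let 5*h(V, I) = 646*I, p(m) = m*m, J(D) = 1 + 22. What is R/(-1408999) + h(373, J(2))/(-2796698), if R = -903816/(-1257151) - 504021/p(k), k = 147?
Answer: -1905189580656265942/1820543436689494766235 ≈ -0.0010465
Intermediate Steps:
J(D) = 23
p(m) = m**2
h(V, I) = 646*I/5 (h(V, I) = (646*I)/5 = 646*I/5)
R = -4177550641/184801197 (R = -903816/(-1257151) - 504021/(147**2) = -903816*(-1/1257151) - 504021/21609 = 903816/1257151 - 504021*1/21609 = 903816/1257151 - 24001/1029 = -4177550641/184801197 ≈ -22.606)
R/(-1408999) + h(373, J(2))/(-2796698) = -4177550641/184801197/(-1408999) + ((646/5)*23)/(-2796698) = -4177550641/184801197*(-1/1408999) + (14858/5)*(-1/2796698) = 4177550641/260384701771803 - 7429/6991745 = -1905189580656265942/1820543436689494766235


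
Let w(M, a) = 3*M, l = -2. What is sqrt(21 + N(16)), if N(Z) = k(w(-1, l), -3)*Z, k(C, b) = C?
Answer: 3*I*sqrt(3) ≈ 5.1962*I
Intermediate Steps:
N(Z) = -3*Z (N(Z) = (3*(-1))*Z = -3*Z)
sqrt(21 + N(16)) = sqrt(21 - 3*16) = sqrt(21 - 48) = sqrt(-27) = 3*I*sqrt(3)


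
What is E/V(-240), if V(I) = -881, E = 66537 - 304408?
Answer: 237871/881 ≈ 270.00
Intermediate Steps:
E = -237871
E/V(-240) = -237871/(-881) = -237871*(-1/881) = 237871/881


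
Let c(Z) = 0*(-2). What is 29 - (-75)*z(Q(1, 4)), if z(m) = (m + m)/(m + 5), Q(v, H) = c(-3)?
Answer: 29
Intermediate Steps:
c(Z) = 0
Q(v, H) = 0
z(m) = 2*m/(5 + m) (z(m) = (2*m)/(5 + m) = 2*m/(5 + m))
29 - (-75)*z(Q(1, 4)) = 29 - (-75)*2*0/(5 + 0) = 29 - (-75)*2*0/5 = 29 - (-75)*2*0*(⅕) = 29 - (-75)*0 = 29 - 75*0 = 29 + 0 = 29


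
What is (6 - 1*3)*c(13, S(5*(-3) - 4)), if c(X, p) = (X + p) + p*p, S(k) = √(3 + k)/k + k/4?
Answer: 533151/5776 + 102*I/19 ≈ 92.305 + 5.3684*I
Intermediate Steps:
S(k) = k/4 + √(3 + k)/k (S(k) = √(3 + k)/k + k*(¼) = √(3 + k)/k + k/4 = k/4 + √(3 + k)/k)
c(X, p) = X + p + p² (c(X, p) = (X + p) + p² = X + p + p²)
(6 - 1*3)*c(13, S(5*(-3) - 4)) = (6 - 1*3)*(13 + ((5*(-3) - 4)/4 + √(3 + (5*(-3) - 4))/(5*(-3) - 4)) + ((5*(-3) - 4)/4 + √(3 + (5*(-3) - 4))/(5*(-3) - 4))²) = (6 - 3)*(13 + ((-15 - 4)/4 + √(3 + (-15 - 4))/(-15 - 4)) + ((-15 - 4)/4 + √(3 + (-15 - 4))/(-15 - 4))²) = 3*(13 + ((¼)*(-19) + √(3 - 19)/(-19)) + ((¼)*(-19) + √(3 - 19)/(-19))²) = 3*(13 + (-19/4 - 4*I/19) + (-19/4 - 4*I/19)²) = 3*(33/4 + (-19/4 - 4*I/19)² - 4*I/19) = 99/4 + 3*(-19/4 - 4*I/19)² - 12*I/19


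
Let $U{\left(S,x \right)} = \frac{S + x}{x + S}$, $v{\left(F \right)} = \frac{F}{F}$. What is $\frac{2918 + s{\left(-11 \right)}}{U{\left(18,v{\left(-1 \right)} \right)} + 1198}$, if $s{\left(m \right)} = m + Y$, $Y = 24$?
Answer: $\frac{2931}{1199} \approx 2.4445$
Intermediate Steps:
$v{\left(F \right)} = 1$
$s{\left(m \right)} = 24 + m$ ($s{\left(m \right)} = m + 24 = 24 + m$)
$U{\left(S,x \right)} = 1$ ($U{\left(S,x \right)} = \frac{S + x}{S + x} = 1$)
$\frac{2918 + s{\left(-11 \right)}}{U{\left(18,v{\left(-1 \right)} \right)} + 1198} = \frac{2918 + \left(24 - 11\right)}{1 + 1198} = \frac{2918 + 13}{1199} = 2931 \cdot \frac{1}{1199} = \frac{2931}{1199}$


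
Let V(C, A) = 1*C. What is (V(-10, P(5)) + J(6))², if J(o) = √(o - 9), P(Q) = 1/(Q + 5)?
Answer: (10 - I*√3)² ≈ 97.0 - 34.641*I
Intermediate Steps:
P(Q) = 1/(5 + Q)
V(C, A) = C
J(o) = √(-9 + o)
(V(-10, P(5)) + J(6))² = (-10 + √(-9 + 6))² = (-10 + √(-3))² = (-10 + I*√3)²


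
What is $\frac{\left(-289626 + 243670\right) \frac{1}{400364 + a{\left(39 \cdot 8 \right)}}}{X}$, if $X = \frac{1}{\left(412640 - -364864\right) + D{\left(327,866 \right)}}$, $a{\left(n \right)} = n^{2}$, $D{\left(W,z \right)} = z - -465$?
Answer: $- \frac{8948035315}{124427} \approx -71914.0$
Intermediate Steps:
$D{\left(W,z \right)} = 465 + z$ ($D{\left(W,z \right)} = z + 465 = 465 + z$)
$X = \frac{1}{778835}$ ($X = \frac{1}{\left(412640 - -364864\right) + \left(465 + 866\right)} = \frac{1}{\left(412640 + 364864\right) + 1331} = \frac{1}{777504 + 1331} = \frac{1}{778835} \approx 1.284 \cdot 10^{-6}$)
$\frac{\left(-289626 + 243670\right) \frac{1}{400364 + a{\left(39 \cdot 8 \right)}}}{X} = \frac{-289626 + 243670}{400364 + \left(39 \cdot 8\right)^{2}} \frac{1}{\frac{1}{778835}} = - \frac{45956}{400364 + 312^{2}} \cdot 778835 = - \frac{45956}{400364 + 97344} \cdot 778835 = - \frac{45956}{497708} \cdot 778835 = \left(-45956\right) \frac{1}{497708} \cdot 778835 = \left(- \frac{11489}{124427}\right) 778835 = - \frac{8948035315}{124427}$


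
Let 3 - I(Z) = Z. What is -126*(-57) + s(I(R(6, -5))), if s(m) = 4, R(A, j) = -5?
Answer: 7186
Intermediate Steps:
I(Z) = 3 - Z
-126*(-57) + s(I(R(6, -5))) = -126*(-57) + 4 = 7182 + 4 = 7186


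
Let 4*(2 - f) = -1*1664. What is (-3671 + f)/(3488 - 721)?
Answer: -3253/2767 ≈ -1.1756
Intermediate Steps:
f = 418 (f = 2 - (-1)*1664/4 = 2 - 1/4*(-1664) = 2 + 416 = 418)
(-3671 + f)/(3488 - 721) = (-3671 + 418)/(3488 - 721) = -3253/2767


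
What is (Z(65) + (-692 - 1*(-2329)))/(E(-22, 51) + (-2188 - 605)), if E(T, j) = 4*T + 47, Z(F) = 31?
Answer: -834/1417 ≈ -0.58857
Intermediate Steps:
E(T, j) = 47 + 4*T
(Z(65) + (-692 - 1*(-2329)))/(E(-22, 51) + (-2188 - 605)) = (31 + (-692 - 1*(-2329)))/((47 + 4*(-22)) + (-2188 - 605)) = (31 + (-692 + 2329))/((47 - 88) - 2793) = (31 + 1637)/(-41 - 2793) = 1668/(-2834) = 1668*(-1/2834) = -834/1417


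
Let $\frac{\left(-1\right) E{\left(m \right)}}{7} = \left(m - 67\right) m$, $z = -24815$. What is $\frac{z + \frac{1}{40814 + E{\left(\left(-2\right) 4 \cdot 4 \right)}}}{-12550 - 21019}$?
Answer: $\frac{462501969}{625659022} \approx 0.73922$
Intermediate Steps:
$E{\left(m \right)} = - 7 m \left(-67 + m\right)$ ($E{\left(m \right)} = - 7 \left(m - 67\right) m = - 7 \left(-67 + m\right) m = - 7 m \left(-67 + m\right)$)
$\frac{z + \frac{1}{40814 + E{\left(\left(-2\right) 4 \cdot 4 \right)}}}{-12550 - 21019} = \frac{-24815 + \frac{1}{40814 + 7 \left(-2\right) 4 \cdot 4 \left(67 - \left(-2\right) 4 \cdot 4\right)}}{-12550 - 21019} = \frac{-24815 + \frac{1}{40814 + 7 \left(\left(-8\right) 4\right) \left(67 - \left(-8\right) 4\right)}}{-33569} = \left(-24815 + \frac{1}{40814 + 7 \left(-32\right) \left(67 - -32\right)}\right) \left(- \frac{1}{33569}\right) = \left(-24815 + \frac{1}{40814 + 7 \left(-32\right) \left(67 + 32\right)}\right) \left(- \frac{1}{33569}\right) = \left(-24815 + \frac{1}{40814 + 7 \left(-32\right) 99}\right) \left(- \frac{1}{33569}\right) = \left(-24815 + \frac{1}{40814 - 22176}\right) \left(- \frac{1}{33569}\right) = \left(-24815 + \frac{1}{18638}\right) \left(- \frac{1}{33569}\right) = \left(- \frac{462501969}{18638}\right) \left(- \frac{1}{33569}\right) = \frac{462501969}{625659022}$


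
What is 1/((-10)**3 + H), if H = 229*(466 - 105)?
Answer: 1/81669 ≈ 1.2245e-5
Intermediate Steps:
H = 82669 (H = 229*361 = 82669)
1/((-10)**3 + H) = 1/((-10)**3 + 82669) = 1/(-1000 + 82669) = 1/81669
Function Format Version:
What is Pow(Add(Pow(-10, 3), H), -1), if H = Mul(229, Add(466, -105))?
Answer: Rational(1, 81669) ≈ 1.2245e-5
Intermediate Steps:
H = 82669 (H = Mul(229, 361) = 82669)
Pow(Add(Pow(-10, 3), H), -1) = Pow(Add(Pow(-10, 3), 82669), -1) = Pow(Add(-1000, 82669), -1) = Pow(81669, -1) = Rational(1, 81669)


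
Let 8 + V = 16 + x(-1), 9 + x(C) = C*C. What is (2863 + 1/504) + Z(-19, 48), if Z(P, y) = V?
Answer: 1442953/504 ≈ 2863.0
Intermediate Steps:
x(C) = -9 + C² (x(C) = -9 + C*C = -9 + C²)
V = 0 (V = -8 + (16 + (-9 + (-1)²)) = -8 + (16 + (-9 + 1)) = -8 + (16 - 8) = -8 + 8 = 0)
Z(P, y) = 0
(2863 + 1/504) + Z(-19, 48) = (2863 + 1/504) + 0 = 1442953/504 + 0 = 1442953/504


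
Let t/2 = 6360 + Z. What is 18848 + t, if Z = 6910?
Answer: 45388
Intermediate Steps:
t = 26540 (t = 2*(6360 + 6910) = 2*13270 = 26540)
18848 + t = 18848 + 26540 = 45388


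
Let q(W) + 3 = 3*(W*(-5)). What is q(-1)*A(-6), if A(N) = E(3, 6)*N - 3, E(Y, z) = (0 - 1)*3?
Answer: 180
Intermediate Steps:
E(Y, z) = -3 (E(Y, z) = -1*3 = -3)
q(W) = -3 - 15*W (q(W) = -3 + 3*(W*(-5)) = -3 + 3*(-5*W) = -3 - 15*W)
A(N) = -3 - 3*N (A(N) = -3*N - 3 = -3 - 3*N)
q(-1)*A(-6) = (-3 - 15*(-1))*(-3 - 3*(-6)) = (-3 + 15)*(-3 + 18) = 12*15 = 180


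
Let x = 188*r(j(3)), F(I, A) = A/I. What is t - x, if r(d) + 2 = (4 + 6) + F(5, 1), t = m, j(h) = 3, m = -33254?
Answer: -173978/5 ≈ -34796.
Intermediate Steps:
t = -33254
r(d) = 41/5 (r(d) = -2 + ((4 + 6) + 1/5) = -2 + (10 + 1*(⅕)) = -2 + (10 + ⅕) = -2 + 51/5 = 41/5)
x = 7708/5 (x = 188*(41/5) = 7708/5 ≈ 1541.6)
t - x = -33254 - 1*7708/5 = -33254 - 7708/5 = -173978/5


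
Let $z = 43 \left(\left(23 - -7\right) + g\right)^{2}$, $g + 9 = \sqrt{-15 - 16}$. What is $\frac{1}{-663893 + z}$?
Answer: $- \frac{i}{1806 \sqrt{31} + 646263 i} \approx -1.547 \cdot 10^{-6} - 2.407 \cdot 10^{-8} i$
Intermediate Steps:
$g = -9 + i \sqrt{31}$ ($g = -9 + \sqrt{-15 - 16} = -9 + \sqrt{-31} = -9 + i \sqrt{31} \approx -9.0 + 5.5678 i$)
$z = 43 \left(21 + i \sqrt{31}\right)^{2}$ ($z = 43 \left(\left(23 - -7\right) - \left(9 - i \sqrt{31}\right)\right)^{2} = 43 \left(\left(23 + 7\right) - \left(9 - i \sqrt{31}\right)\right)^{2} = 43 \left(30 - \left(9 - i \sqrt{31}\right)\right)^{2} = 43 \left(21 + i \sqrt{31}\right)^{2} \approx 17630.0 + 10055.0 i$)
$\frac{1}{-663893 + z} = \frac{1}{-663893 + \left(17630 + 1806 i \sqrt{31}\right)} = \frac{1}{-646263 + 1806 i \sqrt{31}}$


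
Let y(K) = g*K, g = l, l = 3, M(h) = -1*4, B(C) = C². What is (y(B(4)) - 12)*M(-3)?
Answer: -144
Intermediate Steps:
M(h) = -4
g = 3
y(K) = 3*K
(y(B(4)) - 12)*M(-3) = (3*4² - 12)*(-4) = (3*16 - 12)*(-4) = (48 - 12)*(-4) = 36*(-4) = -144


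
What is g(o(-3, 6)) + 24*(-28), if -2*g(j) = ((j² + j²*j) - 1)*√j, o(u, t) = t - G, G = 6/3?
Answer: -751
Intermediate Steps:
G = 2 (G = 6*(⅓) = 2)
o(u, t) = -2 + t (o(u, t) = t - 1*2 = t - 2 = -2 + t)
g(j) = -√j*(-1 + j² + j³)/2 (g(j) = -((j² + j²*j) - 1)*√j/2 = -((j² + j³) - 1)*√j/2 = -(-1 + j² + j³)*√j/2 = -√j*(-1 + j² + j³)/2)
g(o(-3, 6)) + 24*(-28) = √(-2 + 6)*(1 - (-2 + 6)² - (-2 + 6)³)/2 + 24*(-28) = √4*(1 - 1*4² - 1*4³)/2 - 672 = (½)*2*(1 - 1*16 - 1*64) - 672 = (½)*2*(1 - 16 - 64) - 672 = (½)*2*(-79) - 672 = -79 - 672 = -751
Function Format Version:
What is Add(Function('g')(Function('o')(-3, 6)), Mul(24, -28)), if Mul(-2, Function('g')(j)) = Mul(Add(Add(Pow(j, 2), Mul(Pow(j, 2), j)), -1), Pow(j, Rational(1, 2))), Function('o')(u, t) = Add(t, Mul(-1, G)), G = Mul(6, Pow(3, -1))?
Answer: -751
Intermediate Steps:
G = 2 (G = Mul(6, Rational(1, 3)) = 2)
Function('o')(u, t) = Add(-2, t) (Function('o')(u, t) = Add(t, Mul(-1, 2)) = Add(t, -2) = Add(-2, t))
Function('g')(j) = Mul(Rational(-1, 2), Pow(j, Rational(1, 2)), Add(-1, Pow(j, 2), Pow(j, 3))) (Function('g')(j) = Mul(Rational(-1, 2), Mul(Add(Add(Pow(j, 2), Mul(Pow(j, 2), j)), -1), Pow(j, Rational(1, 2)))) = Mul(Rational(-1, 2), Mul(Add(Add(Pow(j, 2), Pow(j, 3)), -1), Pow(j, Rational(1, 2)))) = Mul(Rational(-1, 2), Mul(Add(-1, Pow(j, 2), Pow(j, 3)), Pow(j, Rational(1, 2)))) = Mul(Rational(-1, 2), Mul(Pow(j, Rational(1, 2)), Add(-1, Pow(j, 2), Pow(j, 3)))) = Mul(Rational(-1, 2), Pow(j, Rational(1, 2)), Add(-1, Pow(j, 2), Pow(j, 3))))
Add(Function('g')(Function('o')(-3, 6)), Mul(24, -28)) = Add(Mul(Rational(1, 2), Pow(Add(-2, 6), Rational(1, 2)), Add(1, Mul(-1, Pow(Add(-2, 6), 2)), Mul(-1, Pow(Add(-2, 6), 3)))), Mul(24, -28)) = Add(Mul(Rational(1, 2), Pow(4, Rational(1, 2)), Add(1, Mul(-1, Pow(4, 2)), Mul(-1, Pow(4, 3)))), -672) = Add(Mul(Rational(1, 2), 2, Add(1, Mul(-1, 16), Mul(-1, 64))), -672) = Add(Mul(Rational(1, 2), 2, Add(1, -16, -64)), -672) = Add(Mul(Rational(1, 2), 2, -79), -672) = Add(-79, -672) = -751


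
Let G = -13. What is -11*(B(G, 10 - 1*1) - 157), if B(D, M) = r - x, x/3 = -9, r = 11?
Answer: 1309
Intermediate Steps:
x = -27 (x = 3*(-9) = -27)
B(D, M) = 38 (B(D, M) = 11 - 1*(-27) = 11 + 27 = 38)
-11*(B(G, 10 - 1*1) - 157) = -11*(38 - 157) = -11*(-119) = 1309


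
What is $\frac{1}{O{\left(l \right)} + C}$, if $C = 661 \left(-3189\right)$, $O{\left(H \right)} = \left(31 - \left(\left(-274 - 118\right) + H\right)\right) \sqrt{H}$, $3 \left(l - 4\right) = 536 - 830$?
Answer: $- \frac{2107929}{4443389794207} - \frac{517 i \sqrt{94}}{4443389794207} \approx -4.744 \cdot 10^{-7} - 1.1281 \cdot 10^{-9} i$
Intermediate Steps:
$l = -94$ ($l = 4 + \frac{536 - 830}{3} = 4 + \frac{1}{3} \left(-294\right) = 4 - 98 = -94$)
$O{\left(H \right)} = \sqrt{H} \left(423 - H\right)$ ($O{\left(H \right)} = \left(31 - \left(-392 + H\right)\right) \sqrt{H} = \left(423 - H\right) \sqrt{H} = \sqrt{H} \left(423 - H\right)$)
$C = -2107929$
$\frac{1}{O{\left(l \right)} + C} = \frac{1}{\sqrt{-94} \left(423 - -94\right) - 2107929} = \frac{1}{i \sqrt{94} \left(423 + 94\right) - 2107929} = \frac{1}{i \sqrt{94} \cdot 517 - 2107929} = \frac{1}{517 i \sqrt{94} - 2107929} = \frac{1}{-2107929 + 517 i \sqrt{94}}$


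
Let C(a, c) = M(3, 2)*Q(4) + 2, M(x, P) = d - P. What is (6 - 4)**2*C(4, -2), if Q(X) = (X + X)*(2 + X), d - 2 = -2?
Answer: -376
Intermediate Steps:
d = 0 (d = 2 - 2 = 0)
M(x, P) = -P (M(x, P) = 0 - P = -P)
Q(X) = 2*X*(2 + X) (Q(X) = (2*X)*(2 + X) = 2*X*(2 + X))
C(a, c) = -94 (C(a, c) = (-1*2)*(2*4*(2 + 4)) + 2 = -4*4*6 + 2 = -2*48 + 2 = -96 + 2 = -94)
(6 - 4)**2*C(4, -2) = (6 - 4)**2*(-94) = 2**2*(-94) = 4*(-94) = -376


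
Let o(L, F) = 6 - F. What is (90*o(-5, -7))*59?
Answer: 69030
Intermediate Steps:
(90*o(-5, -7))*59 = (90*(6 - 1*(-7)))*59 = (90*(6 + 7))*59 = (90*13)*59 = 1170*59 = 69030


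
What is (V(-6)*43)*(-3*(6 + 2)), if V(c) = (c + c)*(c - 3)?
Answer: -111456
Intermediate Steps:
V(c) = 2*c*(-3 + c) (V(c) = (2*c)*(-3 + c) = 2*c*(-3 + c))
(V(-6)*43)*(-3*(6 + 2)) = ((2*(-6)*(-3 - 6))*43)*(-3*(6 + 2)) = ((2*(-6)*(-9))*43)*(-3*8) = (108*43)*(-24) = 4644*(-24) = -111456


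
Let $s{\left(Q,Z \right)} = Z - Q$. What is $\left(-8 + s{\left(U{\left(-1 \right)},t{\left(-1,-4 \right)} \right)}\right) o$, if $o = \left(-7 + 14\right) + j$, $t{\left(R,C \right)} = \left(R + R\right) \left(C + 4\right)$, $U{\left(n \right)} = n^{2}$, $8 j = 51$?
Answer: $- \frac{963}{8} \approx -120.38$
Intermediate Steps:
$j = \frac{51}{8}$ ($j = \frac{1}{8} \cdot 51 = \frac{51}{8} \approx 6.375$)
$t{\left(R,C \right)} = 2 R \left(4 + C\right)$
$o = \frac{107}{8}$ ($o = \left(-7 + 14\right) + \frac{51}{8} = 7 + \frac{51}{8} = \frac{107}{8} \approx 13.375$)
$\left(-8 + s{\left(U{\left(-1 \right)},t{\left(-1,-4 \right)} \right)}\right) o = \left(-8 - \left(1 + 2 \left(4 - 4\right)\right)\right) \frac{107}{8} = \left(-8 + \left(2 \left(-1\right) 0 - 1\right)\right) \frac{107}{8} = \left(-8 + \left(0 - 1\right)\right) \frac{107}{8} = \left(-8 - 1\right) \frac{107}{8} = \left(-9\right) \frac{107}{8} = - \frac{963}{8}$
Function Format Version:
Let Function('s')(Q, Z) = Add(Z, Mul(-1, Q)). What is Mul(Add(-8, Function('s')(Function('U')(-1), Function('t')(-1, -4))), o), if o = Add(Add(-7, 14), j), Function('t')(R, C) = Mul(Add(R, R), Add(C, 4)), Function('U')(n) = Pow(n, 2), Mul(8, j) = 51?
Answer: Rational(-963, 8) ≈ -120.38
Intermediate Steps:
j = Rational(51, 8) (j = Mul(Rational(1, 8), 51) = Rational(51, 8) ≈ 6.3750)
Function('t')(R, C) = Mul(2, R, Add(4, C)) (Function('t')(R, C) = Mul(Mul(2, R), Add(4, C)) = Mul(2, R, Add(4, C)))
o = Rational(107, 8) (o = Add(Add(-7, 14), Rational(51, 8)) = Add(7, Rational(51, 8)) = Rational(107, 8) ≈ 13.375)
Mul(Add(-8, Function('s')(Function('U')(-1), Function('t')(-1, -4))), o) = Mul(Add(-8, Add(Mul(2, -1, Add(4, -4)), Mul(-1, Pow(-1, 2)))), Rational(107, 8)) = Mul(Add(-8, Add(Mul(2, -1, 0), Mul(-1, 1))), Rational(107, 8)) = Mul(Add(-8, Add(0, -1)), Rational(107, 8)) = Mul(Add(-8, -1), Rational(107, 8)) = Mul(-9, Rational(107, 8)) = Rational(-963, 8)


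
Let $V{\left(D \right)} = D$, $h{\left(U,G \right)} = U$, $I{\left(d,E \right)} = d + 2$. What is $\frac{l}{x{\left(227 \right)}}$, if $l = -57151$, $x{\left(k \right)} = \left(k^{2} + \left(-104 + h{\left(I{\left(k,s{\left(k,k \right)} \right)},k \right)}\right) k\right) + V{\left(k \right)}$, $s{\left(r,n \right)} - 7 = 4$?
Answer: $- \frac{57151}{80131} \approx -0.71322$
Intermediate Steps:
$s{\left(r,n \right)} = 11$ ($s{\left(r,n \right)} = 7 + 4 = 11$)
$I{\left(d,E \right)} = 2 + d$
$x{\left(k \right)} = k + k^{2} + k \left(-102 + k\right)$ ($x{\left(k \right)} = \left(k^{2} + \left(-104 + \left(2 + k\right)\right) k\right) + k = \left(k^{2} + \left(-102 + k\right) k\right) + k = \left(k^{2} + k \left(-102 + k\right)\right) + k = k + k^{2} + k \left(-102 + k\right)$)
$\frac{l}{x{\left(227 \right)}} = - \frac{57151}{227 \left(-101 + 2 \cdot 227\right)} = - \frac{57151}{227 \left(-101 + 454\right)} = - \frac{57151}{227 \cdot 353} = - \frac{57151}{80131}$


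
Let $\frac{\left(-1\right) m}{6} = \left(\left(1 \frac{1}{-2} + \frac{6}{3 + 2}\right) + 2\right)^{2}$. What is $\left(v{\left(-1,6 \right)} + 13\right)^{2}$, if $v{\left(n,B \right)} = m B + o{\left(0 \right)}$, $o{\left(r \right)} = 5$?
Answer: $\frac{37344321}{625} \approx 59751.0$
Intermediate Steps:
$m = - \frac{2187}{50}$ ($m = - 6 \left(\left(1 \frac{1}{-2} + \frac{6}{3 + 2}\right) + 2\right)^{2} = - 6 \left(\left(1 \left(- \frac{1}{2}\right) + \frac{6}{5}\right) + 2\right)^{2} = - 6 \left(\left(- \frac{1}{2} + 6 \cdot \frac{1}{5}\right) + 2\right)^{2} = - 6 \left(\left(- \frac{1}{2} + \frac{6}{5}\right) + 2\right)^{2} = - 6 \left(\frac{7}{10} + 2\right)^{2} = - 6 \left(\frac{27}{10}\right)^{2} = \left(-6\right) \frac{729}{100} = - \frac{2187}{50} \approx -43.74$)
$v{\left(n,B \right)} = 5 - \frac{2187 B}{50}$ ($v{\left(n,B \right)} = - \frac{2187 B}{50} + 5 = 5 - \frac{2187 B}{50}$)
$\left(v{\left(-1,6 \right)} + 13\right)^{2} = \left(\left(5 - \frac{6561}{25}\right) + 13\right)^{2} = \left(- \frac{6436}{25} + 13\right)^{2} = \left(- \frac{6111}{25}\right)^{2} = \frac{37344321}{625}$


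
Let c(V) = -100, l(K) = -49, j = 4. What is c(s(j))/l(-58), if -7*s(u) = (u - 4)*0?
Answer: 100/49 ≈ 2.0408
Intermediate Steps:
s(u) = 0 (s(u) = -(u - 4)*0/7 = -(-4 + u)*0/7 = -⅐*0 = 0)
c(s(j))/l(-58) = -100/(-49) = -100*(-1/49) = 100/49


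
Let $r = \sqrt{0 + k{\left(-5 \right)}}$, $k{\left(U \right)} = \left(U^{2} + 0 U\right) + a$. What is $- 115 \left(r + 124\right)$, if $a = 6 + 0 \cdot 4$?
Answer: $-14260 - 115 \sqrt{31} \approx -14900.0$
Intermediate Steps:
$a = 6$ ($a = 6 + 0 = 6$)
$k{\left(U \right)} = 6 + U^{2}$ ($k{\left(U \right)} = \left(U^{2} + 0 U\right) + 6 = \left(U^{2} + 0\right) + 6 = U^{2} + 6 = 6 + U^{2}$)
$r = \sqrt{31}$ ($r = \sqrt{0 + \left(6 + \left(-5\right)^{2}\right)} = \sqrt{0 + \left(6 + 25\right)} = \sqrt{0 + 31} = \sqrt{31} \approx 5.5678$)
$- 115 \left(r + 124\right) = - 115 \left(\sqrt{31} + 124\right) = - 115 \left(124 + \sqrt{31}\right) = -14260 - 115 \sqrt{31}$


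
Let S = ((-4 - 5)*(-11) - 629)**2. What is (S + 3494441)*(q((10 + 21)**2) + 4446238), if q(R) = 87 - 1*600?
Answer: 16784127867225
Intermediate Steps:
q(R) = -513 (q(R) = 87 - 600 = -513)
S = 280900 (S = (-9*(-11) - 629)**2 = (99 - 629)**2 = (-530)**2 = 280900)
(S + 3494441)*(q((10 + 21)**2) + 4446238) = (280900 + 3494441)*(-513 + 4446238) = 3775341*4445725 = 16784127867225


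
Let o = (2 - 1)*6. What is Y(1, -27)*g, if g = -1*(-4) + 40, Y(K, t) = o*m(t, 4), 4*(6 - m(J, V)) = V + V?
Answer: 1056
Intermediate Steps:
m(J, V) = 6 - V/2 (m(J, V) = 6 - (V + V)/4 = 6 - V/2)
o = 6 (o = 1*6 = 6)
Y(K, t) = 24 (Y(K, t) = 6*(6 - 1/2*4) = 6*(6 - 2) = 6*4 = 24)
g = 44 (g = 4 + 40 = 44)
Y(1, -27)*g = 24*44 = 1056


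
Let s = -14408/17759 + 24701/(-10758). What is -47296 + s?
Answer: -9036556991635/191051322 ≈ -47299.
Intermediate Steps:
s = -593666323/191051322 (s = -14408*1/17759 + 24701*(-1/10758) = -14408/17759 - 24701/10758 = -593666323/191051322 ≈ -3.1074)
-47296 + s = -47296 - 593666323/191051322 = -9036556991635/191051322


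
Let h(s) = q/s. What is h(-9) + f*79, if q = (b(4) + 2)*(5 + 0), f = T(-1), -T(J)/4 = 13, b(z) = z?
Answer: -12334/3 ≈ -4111.3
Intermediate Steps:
T(J) = -52 (T(J) = -4*13 = -52)
f = -52
q = 30 (q = (4 + 2)*(5 + 0) = 6*5 = 30)
h(s) = 30/s
h(-9) + f*79 = 30/(-9) - 52*79 = 30*(-⅑) - 4108 = -10/3 - 4108 = -12334/3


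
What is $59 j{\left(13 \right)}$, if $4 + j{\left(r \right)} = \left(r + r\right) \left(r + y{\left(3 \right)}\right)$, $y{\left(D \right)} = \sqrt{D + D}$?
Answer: $19706 + 1534 \sqrt{6} \approx 23464.0$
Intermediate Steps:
$y{\left(D \right)} = \sqrt{2} \sqrt{D}$ ($y{\left(D \right)} = \sqrt{2 D} = \sqrt{2} \sqrt{D}$)
$j{\left(r \right)} = -4 + 2 r \left(r + \sqrt{6}\right)$ ($j{\left(r \right)} = -4 + \left(r + r\right) \left(r + \sqrt{2} \sqrt{3}\right) = -4 + 2 r \left(r + \sqrt{6}\right)$)
$59 j{\left(13 \right)} = 59 \left(-4 + 2 \cdot 13^{2} + 2 \cdot 13 \sqrt{6}\right) = 59 \left(-4 + 2 \cdot 169 + 26 \sqrt{6}\right) = 59 \left(-4 + 338 + 26 \sqrt{6}\right) = 59 \left(334 + 26 \sqrt{6}\right) = 19706 + 1534 \sqrt{6}$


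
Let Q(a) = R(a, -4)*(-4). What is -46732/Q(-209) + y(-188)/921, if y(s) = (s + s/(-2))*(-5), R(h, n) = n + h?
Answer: -1184437/21797 ≈ -54.339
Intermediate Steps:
R(h, n) = h + n
Q(a) = 16 - 4*a (Q(a) = (a - 4)*(-4) = (-4 + a)*(-4) = 16 - 4*a)
y(s) = -5*s/2 (y(s) = (s + s*(-1/2))*(-5) = (s - s/2)*(-5) = (s/2)*(-5) = -5*s/2)
-46732/Q(-209) + y(-188)/921 = -46732/(16 - 4*(-209)) - 5/2*(-188)/921 = -46732/(16 + 836) + 470*(1/921) = -46732/852 + 470/921 = -46732*1/852 + 470/921 = -11683/213 + 470/921 = -1184437/21797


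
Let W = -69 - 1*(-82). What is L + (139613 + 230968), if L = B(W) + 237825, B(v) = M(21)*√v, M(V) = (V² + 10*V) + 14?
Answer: 608406 + 665*√13 ≈ 6.1080e+5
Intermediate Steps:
M(V) = 14 + V² + 10*V
W = 13 (W = -69 + 82 = 13)
B(v) = 665*√v (B(v) = (14 + 21² + 10*21)*√v = (14 + 441 + 210)*√v = 665*√v)
L = 237825 + 665*√13 (L = 665*√13 + 237825 = 237825 + 665*√13 ≈ 2.4022e+5)
L + (139613 + 230968) = (237825 + 665*√13) + (139613 + 230968) = (237825 + 665*√13) + 370581 = 608406 + 665*√13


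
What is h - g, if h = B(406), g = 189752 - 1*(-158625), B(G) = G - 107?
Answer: -348078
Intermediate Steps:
B(G) = -107 + G
g = 348377 (g = 189752 + 158625 = 348377)
h = 299 (h = -107 + 406 = 299)
h - g = 299 - 1*348377 = 299 - 348377 = -348078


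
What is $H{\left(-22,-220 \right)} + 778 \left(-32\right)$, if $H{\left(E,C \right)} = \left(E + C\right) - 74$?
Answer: $-25212$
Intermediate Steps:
$H{\left(E,C \right)} = -74 + C + E$ ($H{\left(E,C \right)} = \left(C + E\right) - 74 = -74 + C + E$)
$H{\left(-22,-220 \right)} + 778 \left(-32\right) = \left(-74 - 220 - 22\right) + 778 \left(-32\right) = -316 - 24896 = -25212$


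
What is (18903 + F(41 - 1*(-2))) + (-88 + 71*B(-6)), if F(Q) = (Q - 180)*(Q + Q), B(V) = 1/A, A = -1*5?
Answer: 35094/5 ≈ 7018.8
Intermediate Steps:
A = -5
B(V) = -⅕ (B(V) = 1/(-5) = -⅕)
F(Q) = 2*Q*(-180 + Q) (F(Q) = (-180 + Q)*(2*Q) = 2*Q*(-180 + Q))
(18903 + F(41 - 1*(-2))) + (-88 + 71*B(-6)) = (18903 + 2*(41 - 1*(-2))*(-180 + (41 - 1*(-2)))) + (-88 + 71*(-⅕)) = (18903 + 2*(41 + 2)*(-180 + (41 + 2))) + (-88 - 71/5) = (18903 + 2*43*(-180 + 43)) - 511/5 = (18903 + 2*43*(-137)) - 511/5 = (18903 - 11782) - 511/5 = 7121 - 511/5 = 35094/5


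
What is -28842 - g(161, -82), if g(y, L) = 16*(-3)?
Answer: -28794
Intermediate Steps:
g(y, L) = -48
-28842 - g(161, -82) = -28842 - 1*(-48) = -28842 + 48 = -28794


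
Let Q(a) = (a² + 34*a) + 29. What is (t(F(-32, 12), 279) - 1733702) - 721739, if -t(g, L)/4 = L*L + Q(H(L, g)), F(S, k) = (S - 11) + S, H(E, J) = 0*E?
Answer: -2766921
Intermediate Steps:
H(E, J) = 0
Q(a) = 29 + a² + 34*a
F(S, k) = -11 + 2*S (F(S, k) = (-11 + S) + S = -11 + 2*S)
t(g, L) = -116 - 4*L² (t(g, L) = -4*(L*L + (29 + 0² + 34*0)) = -4*(L² + (29 + 0 + 0)) = -4*(L² + 29) = -4*(29 + L²) = -116 - 4*L²)
(t(F(-32, 12), 279) - 1733702) - 721739 = ((-116 - 4*279²) - 1733702) - 721739 = ((-116 - 4*77841) - 1733702) - 721739 = ((-116 - 311364) - 1733702) - 721739 = (-311480 - 1733702) - 721739 = -2045182 - 721739 = -2766921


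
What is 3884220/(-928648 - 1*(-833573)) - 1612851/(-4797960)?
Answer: -49287974353/1216442792 ≈ -40.518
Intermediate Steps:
3884220/(-928648 - 1*(-833573)) - 1612851/(-4797960) = 3884220/(-928648 + 833573) - 1612851*(-1/4797960) = 3884220/(-95075) + 537617/1599320 = 3884220*(-1/95075) + 537617/1599320 = -776844/19015 + 537617/1599320 = -49287974353/1216442792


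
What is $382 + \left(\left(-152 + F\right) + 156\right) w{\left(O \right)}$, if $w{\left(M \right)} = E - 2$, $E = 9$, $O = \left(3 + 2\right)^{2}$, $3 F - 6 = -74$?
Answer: $\frac{754}{3} \approx 251.33$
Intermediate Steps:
$F = - \frac{68}{3}$ ($F = 2 + \frac{1}{3} \left(-74\right) = 2 - \frac{74}{3} = - \frac{68}{3} \approx -22.667$)
$O = 25$ ($O = 5^{2} = 25$)
$w{\left(M \right)} = 7$ ($w{\left(M \right)} = 9 - 2 = 7$)
$382 + \left(\left(-152 + F\right) + 156\right) w{\left(O \right)} = 382 + \left(\left(-152 - \frac{68}{3}\right) + 156\right) 7 = 382 + \left(- \frac{524}{3} + 156\right) 7 = 382 - \frac{392}{3} = \frac{754}{3}$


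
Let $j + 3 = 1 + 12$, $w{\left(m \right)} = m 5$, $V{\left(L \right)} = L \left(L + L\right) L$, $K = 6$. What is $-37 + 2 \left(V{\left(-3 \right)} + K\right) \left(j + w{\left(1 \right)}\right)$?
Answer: $-1477$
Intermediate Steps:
$V{\left(L \right)} = 2 L^{3}$ ($V{\left(L \right)} = L 2 L L = 2 L^{2} L = 2 L^{3}$)
$w{\left(m \right)} = 5 m$
$j = 10$ ($j = -3 + \left(1 + 12\right) = -3 + 13 = 10$)
$-37 + 2 \left(V{\left(-3 \right)} + K\right) \left(j + w{\left(1 \right)}\right) = -37 + 2 \left(2 \left(-3\right)^{3} + 6\right) \left(10 + 5 \cdot 1\right) = -37 + 2 \left(2 \left(-27\right) + 6\right) \left(10 + 5\right) = -37 + 2 \left(-54 + 6\right) 15 = -37 + 2 \left(-48\right) 15 = -37 - 1440 = -1477$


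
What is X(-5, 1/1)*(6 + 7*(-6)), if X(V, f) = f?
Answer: -36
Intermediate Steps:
X(-5, 1/1)*(6 + 7*(-6)) = (1/1)*(6 + 7*(-6)) = (1*1)*(6 - 42) = 1*(-36) = -36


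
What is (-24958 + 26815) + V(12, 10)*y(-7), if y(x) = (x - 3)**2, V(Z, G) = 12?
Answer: 3057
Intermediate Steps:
y(x) = (-3 + x)**2
(-24958 + 26815) + V(12, 10)*y(-7) = (-24958 + 26815) + 12*(-3 - 7)**2 = 1857 + 12*(-10)**2 = 1857 + 12*100 = 1857 + 1200 = 3057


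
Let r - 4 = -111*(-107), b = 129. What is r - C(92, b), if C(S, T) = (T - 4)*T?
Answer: -4244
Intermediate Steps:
C(S, T) = T*(-4 + T) (C(S, T) = (-4 + T)*T = T*(-4 + T))
r = 11881 (r = 4 - 111*(-107) = 4 + 11877 = 11881)
r - C(92, b) = 11881 - 129*(-4 + 129) = 11881 - 129*125 = 11881 - 1*16125 = 11881 - 16125 = -4244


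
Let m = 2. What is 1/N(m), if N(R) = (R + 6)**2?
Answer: 1/64 ≈ 0.015625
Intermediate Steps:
N(R) = (6 + R)**2
1/N(m) = 1/((6 + 2)**2) = 1/(8**2) = 1/64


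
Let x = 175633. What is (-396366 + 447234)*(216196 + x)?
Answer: 19931557572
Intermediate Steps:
(-396366 + 447234)*(216196 + x) = (-396366 + 447234)*(216196 + 175633) = 50868*391829 = 19931557572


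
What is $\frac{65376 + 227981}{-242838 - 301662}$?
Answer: $- \frac{293357}{544500} \approx -0.53876$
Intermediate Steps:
$\frac{65376 + 227981}{-242838 - 301662} = \frac{293357}{-544500} = 293357 \left(- \frac{1}{544500}\right) = - \frac{293357}{544500}$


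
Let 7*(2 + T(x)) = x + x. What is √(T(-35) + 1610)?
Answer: √1598 ≈ 39.975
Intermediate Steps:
T(x) = -2 + 2*x/7 (T(x) = -2 + (x + x)/7 = -2 + (2*x)/7 = -2 + 2*x/7)
√(T(-35) + 1610) = √((-2 + (2/7)*(-35)) + 1610) = √((-2 - 10) + 1610) = √(-12 + 1610) = √1598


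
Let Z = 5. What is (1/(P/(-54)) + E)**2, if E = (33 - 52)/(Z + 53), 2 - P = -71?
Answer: 20421361/17926756 ≈ 1.1392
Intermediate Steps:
P = 73 (P = 2 - 1*(-71) = 2 + 71 = 73)
E = -19/58 (E = (33 - 52)/(5 + 53) = -19/58 ≈ -0.32759)
(1/(P/(-54)) + E)**2 = (1/(73/(-54)) - 19/58)**2 = (1/(73*(-1/54)) - 19/58)**2 = (1/(-73/54) - 19/58)**2 = (-54/73 - 19/58)**2 = (-4519/4234)**2 = 20421361/17926756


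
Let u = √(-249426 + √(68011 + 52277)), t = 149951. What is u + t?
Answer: 149951 + √(-249426 + 4*√7518) ≈ 1.4995e+5 + 499.08*I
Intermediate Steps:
u = √(-249426 + 4*√7518) (u = √(-249426 + √120288) = √(-249426 + 4*√7518) ≈ 499.08*I)
u + t = √(-249426 + 4*√7518) + 149951 = 149951 + √(-249426 + 4*√7518)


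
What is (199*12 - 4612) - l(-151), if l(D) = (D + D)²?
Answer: -93428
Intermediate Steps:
l(D) = 4*D² (l(D) = (2*D)² = 4*D²)
(199*12 - 4612) - l(-151) = (199*12 - 4612) - 4*(-151)² = (2388 - 4612) - 4*22801 = -2224 - 1*91204 = -2224 - 91204 = -93428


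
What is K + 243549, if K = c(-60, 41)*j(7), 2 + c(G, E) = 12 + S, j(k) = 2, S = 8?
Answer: 243585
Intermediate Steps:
c(G, E) = 18 (c(G, E) = -2 + (12 + 8) = -2 + 20 = 18)
K = 36 (K = 18*2 = 36)
K + 243549 = 36 + 243549 = 243585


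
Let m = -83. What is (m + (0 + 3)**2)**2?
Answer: 5476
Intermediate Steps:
(m + (0 + 3)**2)**2 = (-83 + (0 + 3)**2)**2 = (-83 + 3**2)**2 = (-83 + 9)**2 = (-74)**2 = 5476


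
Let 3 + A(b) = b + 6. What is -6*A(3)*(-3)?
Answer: 108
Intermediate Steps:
A(b) = 3 + b (A(b) = -3 + (b + 6) = -3 + (6 + b) = 3 + b)
-6*A(3)*(-3) = -6*(3 + 3)*(-3) = -6*6*(-3) = -36*(-3) = 108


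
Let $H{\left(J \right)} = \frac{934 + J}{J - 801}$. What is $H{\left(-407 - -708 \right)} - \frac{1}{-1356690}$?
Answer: $- \frac{33510233}{13566900} \approx -2.47$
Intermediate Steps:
$H{\left(J \right)} = \frac{934 + J}{-801 + J}$
$H{\left(-407 - -708 \right)} - \frac{1}{-1356690} = \frac{934 - -301}{-801 - -301} - \frac{1}{-1356690} = \frac{934 + \left(-407 + 708\right)}{-801 + \left(-407 + 708\right)} - - \frac{1}{1356690} = \frac{934 + 301}{-801 + 301} + \frac{1}{1356690} = \frac{1}{-500} \cdot 1235 + \frac{1}{1356690} = \left(- \frac{1}{500}\right) 1235 + \frac{1}{1356690} = - \frac{247}{100} + \frac{1}{1356690} = - \frac{33510233}{13566900}$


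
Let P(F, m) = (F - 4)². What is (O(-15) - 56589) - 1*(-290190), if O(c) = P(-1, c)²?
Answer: 234226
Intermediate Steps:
P(F, m) = (-4 + F)²
O(c) = 625 (O(c) = ((-4 - 1)²)² = ((-5)²)² = 25² = 625)
(O(-15) - 56589) - 1*(-290190) = (625 - 56589) - 1*(-290190) = -55964 + 290190 = 234226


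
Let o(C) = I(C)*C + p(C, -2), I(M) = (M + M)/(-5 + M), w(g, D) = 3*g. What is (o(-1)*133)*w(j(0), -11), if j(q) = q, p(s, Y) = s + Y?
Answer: 0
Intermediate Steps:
p(s, Y) = Y + s
I(M) = 2*M/(-5 + M) (I(M) = (2*M)/(-5 + M) = 2*M/(-5 + M))
o(C) = -2 + C + 2*C**2/(-5 + C) (o(C) = (2*C/(-5 + C))*C + (-2 + C) = 2*C**2/(-5 + C) + (-2 + C) = -2 + C + 2*C**2/(-5 + C))
(o(-1)*133)*w(j(0), -11) = (((10 - 7*(-1) + 3*(-1)**2)/(-5 - 1))*133)*(3*0) = (((10 + 7 + 3*1)/(-6))*133)*0 = (-(10 + 7 + 3)/6*133)*0 = (-1/6*20*133)*0 = -10/3*133*0 = -1330/3*0 = 0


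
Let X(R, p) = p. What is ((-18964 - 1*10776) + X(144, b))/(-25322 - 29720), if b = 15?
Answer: 1025/1898 ≈ 0.54004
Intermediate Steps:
((-18964 - 1*10776) + X(144, b))/(-25322 - 29720) = ((-18964 - 1*10776) + 15)/(-25322 - 29720) = ((-18964 - 10776) + 15)/(-55042) = (-29740 + 15)*(-1/55042) = -29725*(-1/55042) = 1025/1898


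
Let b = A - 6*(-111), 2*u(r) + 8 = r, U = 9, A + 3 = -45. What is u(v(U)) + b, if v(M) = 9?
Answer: 1237/2 ≈ 618.50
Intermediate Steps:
A = -48 (A = -3 - 45 = -48)
u(r) = -4 + r/2
b = 618 (b = -48 - 6*(-111) = -48 + 666 = 618)
u(v(U)) + b = (-4 + (½)*9) + 618 = (-4 + 9/2) + 618 = ½ + 618 = 1237/2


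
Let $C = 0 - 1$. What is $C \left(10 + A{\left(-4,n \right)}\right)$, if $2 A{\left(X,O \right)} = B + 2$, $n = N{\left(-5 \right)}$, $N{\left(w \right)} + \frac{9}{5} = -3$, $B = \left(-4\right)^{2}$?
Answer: $-19$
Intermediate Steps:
$B = 16$
$C = -1$ ($C = 0 - 1 = -1$)
$N{\left(w \right)} = - \frac{24}{5}$ ($N{\left(w \right)} = - \frac{9}{5} - 3 = - \frac{24}{5}$)
$n = - \frac{24}{5} \approx -4.8$
$A{\left(X,O \right)} = 9$ ($A{\left(X,O \right)} = \frac{16 + 2}{2} = \frac{1}{2} \cdot 18 = 9$)
$C \left(10 + A{\left(-4,n \right)}\right) = - (10 + 9) = \left(-1\right) 19 = -19$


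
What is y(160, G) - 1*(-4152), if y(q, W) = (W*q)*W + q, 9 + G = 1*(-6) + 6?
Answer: 17272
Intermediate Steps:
G = -9 (G = -9 + (1*(-6) + 6) = -9 + (-6 + 6) = -9 + 0 = -9)
y(q, W) = q + q*W² (y(q, W) = q*W² + q = q + q*W²)
y(160, G) - 1*(-4152) = 160*(1 + (-9)²) - 1*(-4152) = 160*(1 + 81) + 4152 = 160*82 + 4152 = 13120 + 4152 = 17272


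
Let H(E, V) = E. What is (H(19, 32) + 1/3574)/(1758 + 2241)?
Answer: 67907/14292426 ≈ 0.0047513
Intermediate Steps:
(H(19, 32) + 1/3574)/(1758 + 2241) = (19 + 1/3574)/(1758 + 2241) = (19 + 1/3574)/3999 = (67907/3574)*(1/3999) = 67907/14292426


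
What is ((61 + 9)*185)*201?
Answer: 2602950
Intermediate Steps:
((61 + 9)*185)*201 = (70*185)*201 = 12950*201 = 2602950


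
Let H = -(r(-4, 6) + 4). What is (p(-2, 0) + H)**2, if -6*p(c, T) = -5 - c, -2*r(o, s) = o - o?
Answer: 49/4 ≈ 12.250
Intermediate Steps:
r(o, s) = 0 (r(o, s) = -(o - o)/2 = -1/2*0 = 0)
p(c, T) = 5/6 + c/6 (p(c, T) = -(-5 - c)/6 = 5/6 + c/6)
H = -4 (H = -(0 + 4) = -1*4 = -4)
(p(-2, 0) + H)**2 = ((5/6 + (1/6)*(-2)) - 4)**2 = ((5/6 - 1/3) - 4)**2 = (1/2 - 4)**2 = (-7/2)**2 = 49/4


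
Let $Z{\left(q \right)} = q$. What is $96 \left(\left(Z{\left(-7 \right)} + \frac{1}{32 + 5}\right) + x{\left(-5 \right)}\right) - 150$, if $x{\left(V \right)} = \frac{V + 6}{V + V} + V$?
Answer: $- \frac{242166}{185} \approx -1309.0$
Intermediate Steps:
$x{\left(V \right)} = V + \frac{6 + V}{2 V}$ ($x{\left(V \right)} = \frac{6 + V}{2 V} + V = V + \frac{6 + V}{2 V}$)
$96 \left(\left(Z{\left(-7 \right)} + \frac{1}{32 + 5}\right) + x{\left(-5 \right)}\right) - 150 = 96 \left(\left(-7 + \frac{1}{32 + 5}\right) + \left(\frac{1}{2} - 5 + \frac{3}{-5}\right)\right) - 150 = 96 \left(\left(-7 + \frac{1}{37}\right) + \left(\frac{1}{2} - 5 + 3 \left(- \frac{1}{5}\right)\right)\right) - 150 = 96 \left(\left(-7 + \frac{1}{37}\right) - \frac{51}{10}\right) - 150 = 96 \left(- \frac{258}{37} - \frac{51}{10}\right) - 150 = 96 \left(- \frac{4467}{370}\right) - 150 = - \frac{214416}{185} - 150 = - \frac{242166}{185}$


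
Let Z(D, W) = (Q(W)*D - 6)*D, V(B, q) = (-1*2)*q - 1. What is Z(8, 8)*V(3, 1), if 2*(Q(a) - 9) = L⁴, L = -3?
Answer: -9360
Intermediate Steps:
Q(a) = 99/2 (Q(a) = 9 + (½)*(-3)⁴ = 9 + (½)*81 = 9 + 81/2 = 99/2)
V(B, q) = -1 - 2*q (V(B, q) = -2*q - 1 = -1 - 2*q)
Z(D, W) = D*(-6 + 99*D/2) (Z(D, W) = (99*D/2 - 6)*D = (-6 + 99*D/2)*D = D*(-6 + 99*D/2))
Z(8, 8)*V(3, 1) = ((3/2)*8*(-4 + 33*8))*(-1 - 2*1) = ((3/2)*8*(-4 + 264))*(-1 - 2) = ((3/2)*8*260)*(-3) = 3120*(-3) = -9360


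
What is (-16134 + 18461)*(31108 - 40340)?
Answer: -21482864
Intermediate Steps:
(-16134 + 18461)*(31108 - 40340) = 2327*(-9232) = -21482864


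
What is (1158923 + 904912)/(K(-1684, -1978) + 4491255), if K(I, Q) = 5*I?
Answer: 412767/896567 ≈ 0.46039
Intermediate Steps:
(1158923 + 904912)/(K(-1684, -1978) + 4491255) = (1158923 + 904912)/(5*(-1684) + 4491255) = 2063835/(-8420 + 4491255) = 2063835/4482835 = 2063835*(1/4482835) = 412767/896567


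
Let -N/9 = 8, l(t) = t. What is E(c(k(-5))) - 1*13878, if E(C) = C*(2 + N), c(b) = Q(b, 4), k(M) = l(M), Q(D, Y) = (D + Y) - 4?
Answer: -13528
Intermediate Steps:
Q(D, Y) = -4 + D + Y
N = -72 (N = -9*8 = -72)
k(M) = M
c(b) = b (c(b) = -4 + b + 4 = b)
E(C) = -70*C (E(C) = C*(2 - 72) = C*(-70) = -70*C)
E(c(k(-5))) - 1*13878 = -70*(-5) - 1*13878 = 350 - 13878 = -13528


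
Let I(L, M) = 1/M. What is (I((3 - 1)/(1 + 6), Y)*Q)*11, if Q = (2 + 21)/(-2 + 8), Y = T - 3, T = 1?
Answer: -253/12 ≈ -21.083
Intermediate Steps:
Y = -2 (Y = 1 - 3 = -2)
Q = 23/6 ≈ 3.8333
(I((3 - 1)/(1 + 6), Y)*Q)*11 = ((23/6)/(-2))*11 = -½*23/6*11 = -23/12*11 = -253/12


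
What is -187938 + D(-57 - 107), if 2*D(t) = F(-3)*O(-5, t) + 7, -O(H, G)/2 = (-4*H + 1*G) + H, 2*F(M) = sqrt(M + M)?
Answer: -375869/2 + 149*I*sqrt(6)/2 ≈ -1.8793e+5 + 182.49*I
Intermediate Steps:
F(M) = sqrt(2)*sqrt(M)/2 (F(M) = sqrt(M + M)/2 = sqrt(2*M)/2 = (sqrt(2)*sqrt(M))/2 = sqrt(2)*sqrt(M)/2)
O(H, G) = -2*G + 6*H (O(H, G) = -2*((-4*H + 1*G) + H) = -2*((-4*H + G) + H) = -2*((G - 4*H) + H) = -2*(G - 3*H) = -2*G + 6*H)
D(t) = 7/2 + I*sqrt(6)*(-30 - 2*t)/4 (D(t) = ((sqrt(2)*sqrt(-3)/2)*(-2*t + 6*(-5)) + 7)/2 = ((sqrt(2)*(I*sqrt(3))/2)*(-2*t - 30) + 7)/2 = ((I*sqrt(6)/2)*(-30 - 2*t) + 7)/2 = (I*sqrt(6)*(-30 - 2*t)/2 + 7)/2 = (7 + I*sqrt(6)*(-30 - 2*t)/2)/2 = 7/2 + I*sqrt(6)*(-30 - 2*t)/4)
-187938 + D(-57 - 107) = -187938 + (7/2 - I*sqrt(6)*(15 + (-57 - 107))/2) = -187938 + (7/2 - I*sqrt(6)*(15 - 164)/2) = -187938 + (7/2 - 1/2*I*sqrt(6)*(-149)) = -187938 + (7/2 + 149*I*sqrt(6)/2) = -375869/2 + 149*I*sqrt(6)/2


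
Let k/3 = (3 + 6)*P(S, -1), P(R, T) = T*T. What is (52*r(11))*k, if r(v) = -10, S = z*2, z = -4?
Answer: -14040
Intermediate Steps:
S = -8 (S = -4*2 = -8)
P(R, T) = T²
k = 27 (k = 3*((3 + 6)*(-1)²) = 3*(9*1) = 3*9 = 27)
(52*r(11))*k = (52*(-10))*27 = -520*27 = -14040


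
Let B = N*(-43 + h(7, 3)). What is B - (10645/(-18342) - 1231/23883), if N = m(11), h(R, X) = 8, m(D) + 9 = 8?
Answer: 5202994349/146020662 ≈ 35.632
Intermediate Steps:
m(D) = -1 (m(D) = -9 + 8 = -1)
N = -1
B = 35 (B = -(-43 + 8) = -1*(-35) = 35)
B - (10645/(-18342) - 1231/23883) = 35 - (10645/(-18342) - 1231/23883) = 35 - (10645*(-1/18342) - 1231*1/23883) = 35 - (-10645/18342 - 1231/23883) = 35 - 1*(-92271179/146020662) = 35 + 92271179/146020662 = 5202994349/146020662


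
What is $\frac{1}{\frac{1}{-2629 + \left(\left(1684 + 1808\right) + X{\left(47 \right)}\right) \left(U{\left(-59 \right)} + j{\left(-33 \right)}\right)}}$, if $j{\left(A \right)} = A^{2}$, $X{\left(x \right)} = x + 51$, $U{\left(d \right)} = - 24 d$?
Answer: $8990321$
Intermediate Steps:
$X{\left(x \right)} = 51 + x$
$\frac{1}{\frac{1}{-2629 + \left(\left(1684 + 1808\right) + X{\left(47 \right)}\right) \left(U{\left(-59 \right)} + j{\left(-33 \right)}\right)}} = \frac{1}{\frac{1}{-2629 + \left(\left(1684 + 1808\right) + \left(51 + 47\right)\right) \left(\left(-24\right) \left(-59\right) + \left(-33\right)^{2}\right)}} = \frac{1}{\frac{1}{-2629 + \left(3492 + 98\right) \left(1416 + 1089\right)}} = \frac{1}{\frac{1}{-2629 + 3590 \cdot 2505}} = \frac{1}{\frac{1}{-2629 + 8992950}} = \frac{1}{\frac{1}{8990321}} = 8990321$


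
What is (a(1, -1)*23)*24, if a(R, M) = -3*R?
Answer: -1656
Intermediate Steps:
(a(1, -1)*23)*24 = (-3*1*23)*24 = -3*23*24 = -69*24 = -1656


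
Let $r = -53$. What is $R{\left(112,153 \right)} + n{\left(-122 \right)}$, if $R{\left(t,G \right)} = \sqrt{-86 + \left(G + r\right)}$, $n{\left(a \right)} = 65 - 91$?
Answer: $-26 + \sqrt{14} \approx -22.258$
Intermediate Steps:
$n{\left(a \right)} = -26$
$R{\left(t,G \right)} = \sqrt{-139 + G}$ ($R{\left(t,G \right)} = \sqrt{-86 + \left(G - 53\right)} = \sqrt{-86 + \left(-53 + G\right)} = \sqrt{-139 + G}$)
$R{\left(112,153 \right)} + n{\left(-122 \right)} = \sqrt{-139 + 153} - 26 = \sqrt{14} - 26 = -26 + \sqrt{14}$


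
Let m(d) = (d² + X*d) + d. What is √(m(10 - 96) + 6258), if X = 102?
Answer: 2*√1199 ≈ 69.253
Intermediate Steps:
m(d) = d² + 103*d (m(d) = (d² + 102*d) + d = d² + 103*d)
√(m(10 - 96) + 6258) = √((10 - 96)*(103 + (10 - 96)) + 6258) = √(-86*(103 - 86) + 6258) = √(-86*17 + 6258) = √(-1462 + 6258) = √4796 = 2*√1199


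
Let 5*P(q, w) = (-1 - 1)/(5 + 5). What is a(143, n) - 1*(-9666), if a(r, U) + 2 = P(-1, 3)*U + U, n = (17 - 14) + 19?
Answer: 242128/25 ≈ 9685.1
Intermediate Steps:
n = 22 (n = 3 + 19 = 22)
P(q, w) = -1/25 (P(q, w) = ((-1 - 1)/(5 + 5))/5 = (-2/10)/5 = (-2*1/10)/5 = (1/5)*(-1/5) = -1/25)
a(r, U) = -2 + 24*U/25 (a(r, U) = -2 + (-U/25 + U) = -2 + 24*U/25)
a(143, n) - 1*(-9666) = (-2 + (24/25)*22) - 1*(-9666) = (-2 + 528/25) + 9666 = 478/25 + 9666 = 242128/25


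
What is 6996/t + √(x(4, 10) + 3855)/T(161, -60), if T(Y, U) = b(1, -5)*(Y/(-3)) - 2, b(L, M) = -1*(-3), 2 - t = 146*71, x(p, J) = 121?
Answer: -1749/2591 - 2*√994/163 ≈ -1.0619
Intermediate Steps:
t = -10364 (t = 2 - 146*71 = 2 - 1*10366 = 2 - 10366 = -10364)
b(L, M) = 3
T(Y, U) = -2 - Y (T(Y, U) = 3*(Y/(-3)) - 2 = 3*(Y*(-⅓)) - 2 = 3*(-Y/3) - 2 = -Y - 2 = -2 - Y)
6996/t + √(x(4, 10) + 3855)/T(161, -60) = 6996/(-10364) + √(121 + 3855)/(-2 - 1*161) = 6996*(-1/10364) + √3976/(-2 - 161) = -1749/2591 + (2*√994)/(-163) = -1749/2591 + (2*√994)*(-1/163) = -1749/2591 - 2*√994/163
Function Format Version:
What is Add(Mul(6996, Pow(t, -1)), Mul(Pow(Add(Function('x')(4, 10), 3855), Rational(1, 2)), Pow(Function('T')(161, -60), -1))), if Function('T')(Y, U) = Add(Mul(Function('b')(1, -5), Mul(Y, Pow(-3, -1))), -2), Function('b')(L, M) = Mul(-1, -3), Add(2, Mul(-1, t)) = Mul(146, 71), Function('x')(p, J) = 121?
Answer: Add(Rational(-1749, 2591), Mul(Rational(-2, 163), Pow(994, Rational(1, 2)))) ≈ -1.0619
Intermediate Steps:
t = -10364 (t = Add(2, Mul(-1, Mul(146, 71))) = Add(2, Mul(-1, 10366)) = Add(2, -10366) = -10364)
Function('b')(L, M) = 3
Function('T')(Y, U) = Add(-2, Mul(-1, Y)) (Function('T')(Y, U) = Add(Mul(3, Mul(Y, Pow(-3, -1))), -2) = Add(Mul(3, Mul(Y, Rational(-1, 3))), -2) = Add(Mul(3, Mul(Rational(-1, 3), Y)), -2) = Add(Mul(-1, Y), -2) = Add(-2, Mul(-1, Y)))
Add(Mul(6996, Pow(t, -1)), Mul(Pow(Add(Function('x')(4, 10), 3855), Rational(1, 2)), Pow(Function('T')(161, -60), -1))) = Add(Mul(6996, Pow(-10364, -1)), Mul(Pow(Add(121, 3855), Rational(1, 2)), Pow(Add(-2, Mul(-1, 161)), -1))) = Add(Mul(6996, Rational(-1, 10364)), Mul(Pow(3976, Rational(1, 2)), Pow(Add(-2, -161), -1))) = Add(Rational(-1749, 2591), Mul(Mul(2, Pow(994, Rational(1, 2))), Pow(-163, -1))) = Add(Rational(-1749, 2591), Mul(Mul(2, Pow(994, Rational(1, 2))), Rational(-1, 163))) = Add(Rational(-1749, 2591), Mul(Rational(-2, 163), Pow(994, Rational(1, 2))))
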